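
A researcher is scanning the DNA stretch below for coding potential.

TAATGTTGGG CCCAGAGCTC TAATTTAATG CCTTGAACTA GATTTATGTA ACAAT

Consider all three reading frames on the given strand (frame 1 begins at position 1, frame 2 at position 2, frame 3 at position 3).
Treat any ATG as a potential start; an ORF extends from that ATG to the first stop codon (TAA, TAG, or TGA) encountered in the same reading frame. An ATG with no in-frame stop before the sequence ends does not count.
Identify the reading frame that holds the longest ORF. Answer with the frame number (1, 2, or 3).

3

Frame 1: TAA TGT TGG GCC CAG AGC TCT AAT TTA ATG CCT TGA ACT AGA TTT ATG TAA CAA — ATG at 28, stop TGA at 34 → 9 nt; ATG at 46, stop TAA at 49 → 6 nt.
Frame 2: AAT GTT GGG CCC AGA GCT CTA ATT TAA TGC CTT GAA CTA GAT TTA TGT AAC AAT — no ATG→stop ORF.
Frame 3: ATG TTG GGC CCA GAG CTC TAA TTT AAT GCC TTG AAC TAG ATT TAT GTA ACA — ATG at 3, stop TAA at 21 → 21 nt.
Longest ORF is 21 nt in frame 3 (positions 3–23).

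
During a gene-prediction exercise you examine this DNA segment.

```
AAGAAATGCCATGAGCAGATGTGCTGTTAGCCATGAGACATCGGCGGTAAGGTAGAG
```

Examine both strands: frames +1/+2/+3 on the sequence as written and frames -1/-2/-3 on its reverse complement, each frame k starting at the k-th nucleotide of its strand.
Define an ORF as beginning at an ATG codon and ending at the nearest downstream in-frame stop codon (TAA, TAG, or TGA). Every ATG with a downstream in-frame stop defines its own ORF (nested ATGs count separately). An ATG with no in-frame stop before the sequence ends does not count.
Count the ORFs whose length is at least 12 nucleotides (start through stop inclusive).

Reverse complement (5'→3'): CTCTACCTTACCGCCGATGTCTCATGGCTAACAGCACATCTGCTCATGGCATTTCTT
Frame +1: AAG AAA TGC CAT GAG CAG ATG TGC TGT TAG CCA TGA GAC ATC GGC GGT AAG GTA GAG — ATG at 19, stop TAG at 28 → 12 nt.
Frame +2: AGA AAT GCC ATG AGC AGA TGT GCT GTT AGC CAT GAG ACA TCG GCG GTA AGG TAG — ATG at 11, stop TAG at 53 → 45 nt.
Frame +3: GAA ATG CCA TGA GCA GAT GTG CTG TTA GCC ATG AGA CAT CGG CGG TAA GGT AGA — ATG at 6, stop TGA at 12 → 9 nt; ATG at 33, stop TAA at 48 → 18 nt.
Frame -1: CTC TAC CTT ACC GCC GAT GTC TCA TGG CTA ACA GCA CAT CTG CTC ATG GCA TTT CTT — no ATG→stop ORF.
Frame -2: TCT ACC TTA CCG CCG ATG TCT CAT GGC TAA CAG CAC ATC TGC TCA TGG CAT TTC — ATG at 17, stop TAA at 29 → 15 nt.
Frame -3: CTA CCT TAC CGC CGA TGT CTC ATG GCT AAC AGC ACA TCT GCT CAT GGC ATT TCT — no ATG→stop ORF.
ORFs ≥ 12 nucleotides: frame +1 19–30 (12 nucleotides), frame +2 11–55 (45 nucleotides), frame +3 33–50 (18 nucleotides), frame -2 17–31 (15 nucleotides). Count = 4.

4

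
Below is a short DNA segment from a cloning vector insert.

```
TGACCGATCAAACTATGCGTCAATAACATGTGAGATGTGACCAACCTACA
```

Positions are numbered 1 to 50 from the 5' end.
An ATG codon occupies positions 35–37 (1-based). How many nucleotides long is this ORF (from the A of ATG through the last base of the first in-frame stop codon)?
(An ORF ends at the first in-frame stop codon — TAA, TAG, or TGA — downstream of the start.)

6

Codons from position 35: ATG (35–37), TGA (38–40).
TGA is the first in-frame stop; ORF spans 35–40, 6 nucleotides.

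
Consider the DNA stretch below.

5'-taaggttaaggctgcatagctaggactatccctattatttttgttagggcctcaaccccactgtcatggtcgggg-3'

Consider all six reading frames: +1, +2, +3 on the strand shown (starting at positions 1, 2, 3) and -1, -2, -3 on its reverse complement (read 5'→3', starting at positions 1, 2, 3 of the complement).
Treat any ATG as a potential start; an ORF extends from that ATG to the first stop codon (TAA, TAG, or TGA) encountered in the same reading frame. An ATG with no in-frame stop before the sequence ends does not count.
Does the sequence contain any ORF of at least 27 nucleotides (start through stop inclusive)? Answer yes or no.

no

Reverse complement (5'→3'): CCCCGACCATGACAGTGGGGTTGAGGCCCTAACAAAAATAATAGGGATAGTCCTAGCTATGCAGCCTTAACCTTA
Frame +1: TAA GGT TAA GGC TGC ATA GCT AGG ACT ATC CCT ATT ATT TTT GTT AGG GCC TCA ACC CCA CTG TCA TGG TCG GGG — no ATG→stop ORF.
Frame +2: AAG GTT AAG GCT GCA TAG CTA GGA CTA TCC CTA TTA TTT TTG TTA GGG CCT CAA CCC CAC TGT CAT GGT CGG — no ATG→stop ORF.
Frame +3: AGG TTA AGG CTG CAT AGC TAG GAC TAT CCC TAT TAT TTT TGT TAG GGC CTC AAC CCC ACT GTC ATG GTC GGG — no ATG→stop ORF.
Frame -1: CCC CGA CCA TGA CAG TGG GGT TGA GGC CCT AAC AAA AAT AAT AGG GAT AGT CCT AGC TAT GCA GCC TTA ACC TTA — no ATG→stop ORF.
Frame -2: CCC GAC CAT GAC AGT GGG GTT GAG GCC CTA ACA AAA ATA ATA GGG ATA GTC CTA GCT ATG CAG CCT TAA CCT — ATG at 59, stop TAA at 68 → 12 nt.
Frame -3: CCG ACC ATG ACA GTG GGG TTG AGG CCC TAA CAA AAA TAA TAG GGA TAG TCC TAG CTA TGC AGC CTT AAC CTT — ATG at 9, stop TAA at 30 → 24 nt.
Largest ORF found is 24 nucleotides < 27, so no.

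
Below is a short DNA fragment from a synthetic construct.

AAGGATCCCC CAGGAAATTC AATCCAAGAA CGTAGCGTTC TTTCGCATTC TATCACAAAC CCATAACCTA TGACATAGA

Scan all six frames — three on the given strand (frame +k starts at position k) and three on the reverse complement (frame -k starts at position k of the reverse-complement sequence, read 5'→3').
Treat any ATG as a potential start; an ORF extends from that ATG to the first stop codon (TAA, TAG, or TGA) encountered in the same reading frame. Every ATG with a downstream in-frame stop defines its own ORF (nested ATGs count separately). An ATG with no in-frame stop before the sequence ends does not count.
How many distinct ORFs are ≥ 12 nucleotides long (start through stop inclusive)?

2

Reverse complement (5'→3'): TCTATGTCATAGGTTATGGGTTTGTGATAGAATGCGAAAGAACGCTACGTTCTTGGATTGAATTTCCTGGGGGATCCTT
Frame +1: AAG GAT CCC CCA GGA AAT TCA ATC CAA GAA CGT AGC GTT CTT TCG CAT TCT ATC ACA AAC CCA TAA CCT ATG ACA TAG — ATG at 70, stop TAG at 76 → 9 nt.
Frame +2: AGG ATC CCC CAG GAA ATT CAA TCC AAG AAC GTA GCG TTC TTT CGC ATT CTA TCA CAA ACC CAT AAC CTA TGA CAT AGA — no ATG→stop ORF.
Frame +3: GGA TCC CCC AGG AAA TTC AAT CCA AGA ACG TAG CGT TCT TTC GCA TTC TAT CAC AAA CCC ATA ACC TAT GAC ATA — no ATG→stop ORF.
Frame -1: TCT ATG TCA TAG GTT ATG GGT TTG TGA TAG AAT GCG AAA GAA CGC TAC GTT CTT GGA TTG AAT TTC CTG GGG GAT CCT — ATG at 4, stop TAG at 10 → 9 nt; ATG at 16, stop TGA at 25 → 12 nt.
Frame -2: CTA TGT CAT AGG TTA TGG GTT TGT GAT AGA ATG CGA AAG AAC GCT ACG TTC TTG GAT TGA ATT TCC TGG GGG ATC CTT — ATG at 32, stop TGA at 59 → 30 nt.
Frame -3: TAT GTC ATA GGT TAT GGG TTT GTG ATA GAA TGC GAA AGA ACG CTA CGT TCT TGG ATT GAA TTT CCT GGG GGA TCC — no ATG→stop ORF.
ORFs ≥ 12 nucleotides: frame -1 16–27 (12 nucleotides), frame -2 32–61 (30 nucleotides). Count = 2.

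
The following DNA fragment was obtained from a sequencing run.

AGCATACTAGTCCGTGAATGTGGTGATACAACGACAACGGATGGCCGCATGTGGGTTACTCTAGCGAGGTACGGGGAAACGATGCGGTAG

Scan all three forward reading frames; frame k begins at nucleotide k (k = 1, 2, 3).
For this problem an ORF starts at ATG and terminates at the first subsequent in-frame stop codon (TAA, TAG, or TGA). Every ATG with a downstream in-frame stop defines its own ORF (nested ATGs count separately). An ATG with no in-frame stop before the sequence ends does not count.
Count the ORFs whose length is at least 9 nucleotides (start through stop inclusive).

4

Frame 1: AGC ATA CTA GTC CGT GAA TGT GGT GAT ACA ACG ACA ACG GAT GGC CGC ATG TGG GTT ACT CTA GCG AGG TAC GGG GAA ACG ATG CGG TAG — ATG at 49, stop TAG at 88 → 42 nt; ATG at 82, stop TAG at 88 → 9 nt.
Frame 2: GCA TAC TAG TCC GTG AAT GTG GTG ATA CAA CGA CAA CGG ATG GCC GCA TGT GGG TTA CTC TAG CGA GGT ACG GGG AAA CGA TGC GGT — ATG at 41, stop TAG at 62 → 24 nt.
Frame 3: CAT ACT AGT CCG TGA ATG TGG TGA TAC AAC GAC AAC GGA TGG CCG CAT GTG GGT TAC TCT AGC GAG GTA CGG GGA AAC GAT GCG GTA — ATG at 18, stop TGA at 24 → 9 nt.
ORFs ≥ 9 nucleotides: frame 1 49–90 (42 nucleotides), frame 1 82–90 (9 nucleotides), frame 2 41–64 (24 nucleotides), frame 3 18–26 (9 nucleotides). Count = 4.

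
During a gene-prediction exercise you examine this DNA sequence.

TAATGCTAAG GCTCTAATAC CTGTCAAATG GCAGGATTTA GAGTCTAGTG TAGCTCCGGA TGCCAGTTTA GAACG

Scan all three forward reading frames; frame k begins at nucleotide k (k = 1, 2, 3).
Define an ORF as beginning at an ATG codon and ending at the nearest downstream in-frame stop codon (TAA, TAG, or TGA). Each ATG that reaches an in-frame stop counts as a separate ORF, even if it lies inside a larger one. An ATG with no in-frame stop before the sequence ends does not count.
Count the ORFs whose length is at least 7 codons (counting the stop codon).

Frame 1: TAA TGC TAA GGC TCT AAT ACC TGT CAA ATG GCA GGA TTT AGA GTC TAG TGT AGC TCC GGA TGC CAG TTT AGA ACG — ATG at 28, stop TAG at 46 → 21 nt.
Frame 2: AAT GCT AAG GCT CTA ATA CCT GTC AAA TGG CAG GAT TTA GAG TCT AGT GTA GCT CCG GAT GCC AGT TTA GAA — no ATG→stop ORF.
Frame 3: ATG CTA AGG CTC TAA TAC CTG TCA AAT GGC AGG ATT TAG AGT CTA GTG TAG CTC CGG ATG CCA GTT TAG AAC — ATG at 3, stop TAA at 15 → 15 nt; ATG at 60, stop TAG at 69 → 12 nt.
ORFs ≥ 7 codons: frame 1 28–48 (7 codons). Count = 1.

1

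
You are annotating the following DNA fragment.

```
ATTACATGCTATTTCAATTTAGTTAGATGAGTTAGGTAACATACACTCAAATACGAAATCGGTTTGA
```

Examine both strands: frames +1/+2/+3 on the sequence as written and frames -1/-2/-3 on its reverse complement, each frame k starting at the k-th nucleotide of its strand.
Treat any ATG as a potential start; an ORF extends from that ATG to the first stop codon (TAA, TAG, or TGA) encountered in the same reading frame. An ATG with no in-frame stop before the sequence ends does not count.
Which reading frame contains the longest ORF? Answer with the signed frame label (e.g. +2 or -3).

-2

Reverse complement (5'→3'): TCAAACCGATTTCGTATTTGAGTGTATGTTACCTAACTCATCTAACTAAATTGAAATAGCATGTAAT
Frame +1: ATT ACA TGC TAT TTC AAT TTA GTT AGA TGA GTT AGG TAA CAT ACA CTC AAA TAC GAA ATC GGT TTG — no ATG→stop ORF.
Frame +2: TTA CAT GCT ATT TCA ATT TAG TTA GAT GAG TTA GGT AAC ATA CAC TCA AAT ACG AAA TCG GTT TGA — no ATG→stop ORF.
Frame +3: TAC ATG CTA TTT CAA TTT AGT TAG ATG AGT TAG GTA ACA TAC ACT CAA ATA CGA AAT CGG TTT — ATG at 6, stop TAG at 24 → 21 nt; ATG at 27, stop TAG at 33 → 9 nt.
Frame -1: TCA AAC CGA TTT CGT ATT TGA GTG TAT GTT ACC TAA CTC ATC TAA CTA AAT TGA AAT AGC ATG TAA — ATG at 61, stop TAA at 64 → 6 nt.
Frame -2: CAA ACC GAT TTC GTA TTT GAG TGT ATG TTA CCT AAC TCA TCT AAC TAA ATT GAA ATA GCA TGT AAT — ATG at 26, stop TAA at 47 → 24 nt.
Frame -3: AAA CCG ATT TCG TAT TTG AGT GTA TGT TAC CTA ACT CAT CTA ACT AAA TTG AAA TAG CAT GTA — no ATG→stop ORF.
Longest ORF is 24 nt in frame -2 (positions 26–49).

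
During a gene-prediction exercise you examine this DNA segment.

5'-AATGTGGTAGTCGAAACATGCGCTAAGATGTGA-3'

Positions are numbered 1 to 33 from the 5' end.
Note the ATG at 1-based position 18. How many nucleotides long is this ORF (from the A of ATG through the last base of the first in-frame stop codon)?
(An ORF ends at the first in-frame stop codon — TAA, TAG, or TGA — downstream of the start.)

9

Codons from position 18: ATG (18–20), CGC (21–23), TAA (24–26).
TAA is the first in-frame stop; ORF spans 18–26, 9 nucleotides.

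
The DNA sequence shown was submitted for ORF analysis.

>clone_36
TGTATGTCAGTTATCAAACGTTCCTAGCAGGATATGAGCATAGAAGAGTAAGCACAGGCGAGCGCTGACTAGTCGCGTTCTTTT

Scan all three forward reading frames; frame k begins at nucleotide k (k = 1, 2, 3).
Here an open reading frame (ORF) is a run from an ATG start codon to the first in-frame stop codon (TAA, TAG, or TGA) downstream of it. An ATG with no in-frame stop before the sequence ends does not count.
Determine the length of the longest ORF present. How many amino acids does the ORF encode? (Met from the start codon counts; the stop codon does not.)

Frame 1: TGT ATG TCA GTT ATC AAA CGT TCC TAG CAG GAT ATG AGC ATA GAA GAG TAA GCA CAG GCG AGC GCT GAC TAG TCG CGT TCT TTT — ATG at 4, stop TAG at 25 → 24 nt; ATG at 34, stop TAA at 49 → 18 nt.
Frame 2: GTA TGT CAG TTA TCA AAC GTT CCT AGC AGG ATA TGA GCA TAG AAG AGT AAG CAC AGG CGA GCG CTG ACT AGT CGC GTT CTT — no ATG→stop ORF.
Frame 3: TAT GTC AGT TAT CAA ACG TTC CTA GCA GGA TAT GAG CAT AGA AGA GTA AGC ACA GGC GAG CGC TGA CTA GTC GCG TTC TTT — no ATG→stop ORF.
Longest: frame 1, positions 4–27, 24 nt = 8 codons = 7 aa. → 7 amino acids.

7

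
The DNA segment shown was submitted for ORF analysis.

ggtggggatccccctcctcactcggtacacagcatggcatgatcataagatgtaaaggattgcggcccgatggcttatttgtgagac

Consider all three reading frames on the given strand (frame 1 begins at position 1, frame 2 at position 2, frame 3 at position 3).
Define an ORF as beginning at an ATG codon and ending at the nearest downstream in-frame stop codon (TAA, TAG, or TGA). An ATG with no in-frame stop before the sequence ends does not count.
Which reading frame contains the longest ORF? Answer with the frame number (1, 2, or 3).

1

Frame 1: GGT GGG GAT CCC CCT CCT CAC TCG GTA CAC AGC ATG GCA TGA TCA TAA GAT GTA AAG GAT TGC GGC CCG ATG GCT TAT TTG TGA GAC — ATG at 34, stop TGA at 40 → 9 nt; ATG at 70, stop TGA at 82 → 15 nt.
Frame 2: GTG GGG ATC CCC CTC CTC ACT CGG TAC ACA GCA TGG CAT GAT CAT AAG ATG TAA AGG ATT GCG GCC CGA TGG CTT ATT TGT GAG — ATG at 50, stop TAA at 53 → 6 nt.
Frame 3: TGG GGA TCC CCC TCC TCA CTC GGT ACA CAG CAT GGC ATG ATC ATA AGA TGT AAA GGA TTG CGG CCC GAT GGC TTA TTT GTG AGA — no ATG→stop ORF.
Longest ORF is 15 nt in frame 1 (positions 70–84).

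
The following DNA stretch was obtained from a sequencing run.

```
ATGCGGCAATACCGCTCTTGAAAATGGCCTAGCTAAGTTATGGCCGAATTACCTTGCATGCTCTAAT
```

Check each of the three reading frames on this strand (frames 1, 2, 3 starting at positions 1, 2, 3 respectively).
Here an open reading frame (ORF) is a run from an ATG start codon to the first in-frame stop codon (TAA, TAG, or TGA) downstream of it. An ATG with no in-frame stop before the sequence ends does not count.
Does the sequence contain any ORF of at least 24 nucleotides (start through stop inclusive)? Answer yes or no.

yes

Frame 1: ATG CGG CAA TAC CGC TCT TGA AAA TGG CCT AGC TAA GTT ATG GCC GAA TTA CCT TGC ATG CTC TAA — ATG at 1, stop TGA at 19 → 21 nt; ATG at 40, stop TAA at 64 → 27 nt; ATG at 58, stop TAA at 64 → 9 nt.
Frame 2: TGC GGC AAT ACC GCT CTT GAA AAT GGC CTA GCT AAG TTA TGG CCG AAT TAC CTT GCA TGC TCT AAT — no ATG→stop ORF.
Frame 3: GCG GCA ATA CCG CTC TTG AAA ATG GCC TAG CTA AGT TAT GGC CGA ATT ACC TTG CAT GCT CTA — ATG at 24, stop TAG at 30 → 9 nt.
Frame 1 has an ORF of 27 nucleotides (positions 40–66) ≥ 24, so yes.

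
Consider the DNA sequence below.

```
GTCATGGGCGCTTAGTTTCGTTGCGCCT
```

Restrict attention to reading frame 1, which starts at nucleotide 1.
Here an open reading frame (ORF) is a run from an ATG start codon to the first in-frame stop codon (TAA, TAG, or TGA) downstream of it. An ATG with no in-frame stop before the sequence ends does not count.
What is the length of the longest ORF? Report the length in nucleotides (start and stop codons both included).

12

Frame 1: GTC ATG GGC GCT TAG TTT CGT TGC GCC — ATG at 4, stop TAG at 13 → 12 nt.
Longest: frame 1, positions 4–15, 12 nt = 4 codons = 3 aa. → 12 nucleotides.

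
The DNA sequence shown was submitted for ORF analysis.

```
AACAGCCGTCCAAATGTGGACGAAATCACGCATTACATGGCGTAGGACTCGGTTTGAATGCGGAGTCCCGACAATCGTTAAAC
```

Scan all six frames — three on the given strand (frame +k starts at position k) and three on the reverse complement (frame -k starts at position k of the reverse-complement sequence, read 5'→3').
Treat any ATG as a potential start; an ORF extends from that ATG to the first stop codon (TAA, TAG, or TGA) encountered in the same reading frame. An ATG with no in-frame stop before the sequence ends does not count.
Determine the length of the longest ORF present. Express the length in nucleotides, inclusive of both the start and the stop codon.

Reverse complement (5'→3'): GTTTAACGATTGTCGGGACTCCGCATTCAAACCGAGTCCTACGCCATGTAATGCGTGATTTCGTCCACATTTGGACGGCTGTT
Frame +1: AAC AGC CGT CCA AAT GTG GAC GAA ATC ACG CAT TAC ATG GCG TAG GAC TCG GTT TGA ATG CGG AGT CCC GAC AAT CGT TAA — ATG at 37, stop TAG at 43 → 9 nt; ATG at 58, stop TAA at 79 → 24 nt.
Frame +2: ACA GCC GTC CAA ATG TGG ACG AAA TCA CGC ATT ACA TGG CGT AGG ACT CGG TTT GAA TGC GGA GTC CCG ACA ATC GTT AAA — no ATG→stop ORF.
Frame +3: CAG CCG TCC AAA TGT GGA CGA AAT CAC GCA TTA CAT GGC GTA GGA CTC GGT TTG AAT GCG GAG TCC CGA CAA TCG TTA AAC — no ATG→stop ORF.
Frame -1: GTT TAA CGA TTG TCG GGA CTC CGC ATT CAA ACC GAG TCC TAC GCC ATG TAA TGC GTG ATT TCG TCC ACA TTT GGA CGG CTG — ATG at 46, stop TAA at 49 → 6 nt.
Frame -2: TTT AAC GAT TGT CGG GAC TCC GCA TTC AAA CCG AGT CCT ACG CCA TGT AAT GCG TGA TTT CGT CCA CAT TTG GAC GGC TGT — no ATG→stop ORF.
Frame -3: TTA ACG ATT GTC GGG ACT CCG CAT TCA AAC CGA GTC CTA CGC CAT GTA ATG CGT GAT TTC GTC CAC ATT TGG ACG GCT GTT — no ATG→stop ORF.
Longest: frame +1, positions 58–81, 24 nt = 8 codons = 7 aa. → 24 nucleotides.

24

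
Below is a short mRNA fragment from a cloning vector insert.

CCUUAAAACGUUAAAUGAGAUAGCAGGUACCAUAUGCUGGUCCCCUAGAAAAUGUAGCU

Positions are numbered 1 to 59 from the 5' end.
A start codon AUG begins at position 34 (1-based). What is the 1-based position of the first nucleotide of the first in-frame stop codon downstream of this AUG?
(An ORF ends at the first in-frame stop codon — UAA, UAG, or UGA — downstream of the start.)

46

Codons from position 34: AUG (34–36), CUG (37–39), GUC (40–42), CCC (43–45), UAG (46–48).
UAG is a stop codon; it begins at position 46.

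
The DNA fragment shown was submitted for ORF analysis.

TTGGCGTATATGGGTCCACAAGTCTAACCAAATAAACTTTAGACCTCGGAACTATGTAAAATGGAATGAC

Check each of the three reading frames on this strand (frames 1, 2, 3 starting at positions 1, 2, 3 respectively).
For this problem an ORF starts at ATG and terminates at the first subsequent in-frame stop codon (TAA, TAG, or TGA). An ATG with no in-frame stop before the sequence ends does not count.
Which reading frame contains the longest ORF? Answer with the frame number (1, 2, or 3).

Frame 1: TTG GCG TAT ATG GGT CCA CAA GTC TAA CCA AAT AAA CTT TAG ACC TCG GAA CTA TGT AAA ATG GAA TGA — ATG at 10, stop TAA at 25 → 18 nt; ATG at 61, stop TGA at 67 → 9 nt.
Frame 2: TGG CGT ATA TGG GTC CAC AAG TCT AAC CAA ATA AAC TTT AGA CCT CGG AAC TAT GTA AAA TGG AAT GAC — no ATG→stop ORF.
Frame 3: GGC GTA TAT GGG TCC ACA AGT CTA ACC AAA TAA ACT TTA GAC CTC GGA ACT ATG TAA AAT GGA ATG — ATG at 54, stop TAA at 57 → 6 nt.
Longest ORF is 18 nt in frame 1 (positions 10–27).

1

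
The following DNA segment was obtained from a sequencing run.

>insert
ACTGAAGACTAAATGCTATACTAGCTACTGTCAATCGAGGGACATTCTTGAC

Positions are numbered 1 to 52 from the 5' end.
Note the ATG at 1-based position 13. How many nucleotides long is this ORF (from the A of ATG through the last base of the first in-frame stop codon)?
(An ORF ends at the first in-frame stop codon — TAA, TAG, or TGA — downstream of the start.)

12

Codons from position 13: ATG (13–15), CTA (16–18), TAC (19–21), TAG (22–24).
TAG is the first in-frame stop; ORF spans 13–24, 12 nucleotides.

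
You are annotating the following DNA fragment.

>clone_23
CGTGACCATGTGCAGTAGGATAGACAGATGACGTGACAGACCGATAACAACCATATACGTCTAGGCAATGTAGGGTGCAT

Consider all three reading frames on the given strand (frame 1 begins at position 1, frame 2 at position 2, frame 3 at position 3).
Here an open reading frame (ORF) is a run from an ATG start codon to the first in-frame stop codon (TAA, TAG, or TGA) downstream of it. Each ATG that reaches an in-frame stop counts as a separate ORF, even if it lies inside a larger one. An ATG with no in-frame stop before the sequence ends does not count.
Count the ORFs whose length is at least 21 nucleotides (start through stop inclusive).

Frame 1: CGT GAC CAT GTG CAG TAG GAT AGA CAG ATG ACG TGA CAG ACC GAT AAC AAC CAT ATA CGT CTA GGC AAT GTA GGG TGC — ATG at 28, stop TGA at 34 → 9 nt.
Frame 2: GTG ACC ATG TGC AGT AGG ATA GAC AGA TGA CGT GAC AGA CCG ATA ACA ACC ATA TAC GTC TAG GCA ATG TAG GGT GCA — ATG at 8, stop TGA at 29 → 24 nt; ATG at 68, stop TAG at 71 → 6 nt.
Frame 3: TGA CCA TGT GCA GTA GGA TAG ACA GAT GAC GTG ACA GAC CGA TAA CAA CCA TAT ACG TCT AGG CAA TGT AGG GTG CAT — no ATG→stop ORF.
ORFs ≥ 21 nucleotides: frame 2 8–31 (24 nucleotides). Count = 1.

1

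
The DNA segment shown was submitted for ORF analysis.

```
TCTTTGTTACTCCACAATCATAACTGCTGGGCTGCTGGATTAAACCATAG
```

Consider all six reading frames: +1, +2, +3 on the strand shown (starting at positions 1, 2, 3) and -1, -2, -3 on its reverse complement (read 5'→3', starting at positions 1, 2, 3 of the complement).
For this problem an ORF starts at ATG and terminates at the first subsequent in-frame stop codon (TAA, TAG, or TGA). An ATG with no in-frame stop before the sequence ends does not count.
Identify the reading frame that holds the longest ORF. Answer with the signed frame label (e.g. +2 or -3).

Reverse complement (5'→3'): CTATGGTTTAATCCAGCAGCCCAGCAGTTATGATTGTGGAGTAACAAAGA
Frame +1: TCT TTG TTA CTC CAC AAT CAT AAC TGC TGG GCT GCT GGA TTA AAC CAT — no ATG→stop ORF.
Frame +2: CTT TGT TAC TCC ACA ATC ATA ACT GCT GGG CTG CTG GAT TAA ACC ATA — no ATG→stop ORF.
Frame +3: TTT GTT ACT CCA CAA TCA TAA CTG CTG GGC TGC TGG ATT AAA CCA TAG — no ATG→stop ORF.
Frame -1: CTA TGG TTT AAT CCA GCA GCC CAG CAG TTA TGA TTG TGG AGT AAC AAA — no ATG→stop ORF.
Frame -2: TAT GGT TTA ATC CAG CAG CCC AGC AGT TAT GAT TGT GGA GTA ACA AAG — no ATG→stop ORF.
Frame -3: ATG GTT TAA TCC AGC AGC CCA GCA GTT ATG ATT GTG GAG TAA CAA AGA — ATG at 3, stop TAA at 9 → 9 nt; ATG at 30, stop TAA at 42 → 15 nt.
Longest ORF is 15 nt in frame -3 (positions 30–44).

-3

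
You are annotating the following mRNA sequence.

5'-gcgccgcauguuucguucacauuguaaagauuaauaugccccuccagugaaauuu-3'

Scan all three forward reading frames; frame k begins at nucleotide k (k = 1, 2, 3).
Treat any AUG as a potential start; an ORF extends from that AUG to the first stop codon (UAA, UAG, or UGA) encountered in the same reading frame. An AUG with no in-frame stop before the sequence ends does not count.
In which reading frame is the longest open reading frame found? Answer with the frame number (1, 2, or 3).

Frame 1: GCG CCG CAU GUU UCG UUC ACA UUG UAA AGA UUA AUA UGC CCC UCC AGU GAA AUU — no AUG→stop ORF.
Frame 2: CGC CGC AUG UUU CGU UCA CAU UGU AAA GAU UAA UAU GCC CCU CCA GUG AAA UUU — AUG at 8, stop UAA at 32 → 27 nt.
Frame 3: GCC GCA UGU UUC GUU CAC AUU GUA AAG AUU AAU AUG CCC CUC CAG UGA AAU — AUG at 36, stop UGA at 48 → 15 nt.
Longest ORF is 27 nt in frame 2 (positions 8–34).

2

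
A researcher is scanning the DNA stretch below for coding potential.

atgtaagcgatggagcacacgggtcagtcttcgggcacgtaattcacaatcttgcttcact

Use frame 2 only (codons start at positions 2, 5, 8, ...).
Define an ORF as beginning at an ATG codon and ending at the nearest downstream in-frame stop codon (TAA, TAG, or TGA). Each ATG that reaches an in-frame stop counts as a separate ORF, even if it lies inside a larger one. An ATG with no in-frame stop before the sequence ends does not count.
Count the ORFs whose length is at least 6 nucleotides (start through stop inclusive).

Frame 2: TGT AAG CGA TGG AGC ACA CGG GTC AGT CTT CGG GCA CGT AAT TCA CAA TCT TGC TTC ACT — no ATG→stop ORF.
No ORF reaches 6 nucleotides. Count = 0.

0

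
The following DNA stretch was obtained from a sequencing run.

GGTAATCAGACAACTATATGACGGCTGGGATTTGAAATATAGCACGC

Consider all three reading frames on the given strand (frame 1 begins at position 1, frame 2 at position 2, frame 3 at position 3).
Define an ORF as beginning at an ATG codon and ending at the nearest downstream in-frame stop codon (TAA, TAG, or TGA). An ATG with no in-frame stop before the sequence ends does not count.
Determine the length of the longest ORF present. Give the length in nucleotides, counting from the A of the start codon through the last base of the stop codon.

Frame 1: GGT AAT CAG ACA ACT ATA TGA CGG CTG GGA TTT GAA ATA TAG CAC — no ATG→stop ORF.
Frame 2: GTA ATC AGA CAA CTA TAT GAC GGC TGG GAT TTG AAA TAT AGC ACG — no ATG→stop ORF.
Frame 3: TAA TCA GAC AAC TAT ATG ACG GCT GGG ATT TGA AAT ATA GCA CGC — ATG at 18, stop TGA at 33 → 18 nt.
Longest: frame 3, positions 18–35, 18 nt = 6 codons = 5 aa. → 18 nucleotides.

18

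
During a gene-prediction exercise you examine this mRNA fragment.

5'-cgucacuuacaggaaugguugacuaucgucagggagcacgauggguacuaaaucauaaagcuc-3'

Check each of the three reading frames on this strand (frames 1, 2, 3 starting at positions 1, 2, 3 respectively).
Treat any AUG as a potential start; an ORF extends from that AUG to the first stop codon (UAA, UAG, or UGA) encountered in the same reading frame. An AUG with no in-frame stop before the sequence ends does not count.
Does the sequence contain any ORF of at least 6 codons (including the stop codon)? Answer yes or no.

yes

Frame 1: CGU CAC UUA CAG GAA UGG UUG ACU AUC GUC AGG GAG CAC GAU GGG UAC UAA AUC AUA AAG CUC — no AUG→stop ORF.
Frame 2: GUC ACU UAC AGG AAU GGU UGA CUA UCG UCA GGG AGC ACG AUG GGU ACU AAA UCA UAA AGC — AUG at 41, stop UAA at 56 → 18 nt.
Frame 3: UCA CUU ACA GGA AUG GUU GAC UAU CGU CAG GGA GCA CGA UGG GUA CUA AAU CAU AAA GCU — no AUG→stop ORF.
Frame 2 has an ORF of 6 codons (positions 41–58) ≥ 6, so yes.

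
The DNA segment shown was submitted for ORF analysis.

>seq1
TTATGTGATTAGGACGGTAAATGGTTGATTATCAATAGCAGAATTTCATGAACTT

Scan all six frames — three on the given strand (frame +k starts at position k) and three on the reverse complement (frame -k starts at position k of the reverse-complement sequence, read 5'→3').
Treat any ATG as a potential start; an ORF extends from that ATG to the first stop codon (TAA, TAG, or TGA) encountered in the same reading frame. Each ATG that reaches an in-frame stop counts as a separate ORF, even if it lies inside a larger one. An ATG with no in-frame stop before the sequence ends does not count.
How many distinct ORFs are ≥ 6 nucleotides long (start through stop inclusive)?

3

Reverse complement (5'→3'): AAGTTCATGAAATTCTGCTATTGATAATCAACCATTTACCGTCCTAATCACATAA
Frame +1: TTA TGT GAT TAG GAC GGT AAA TGG TTG ATT ATC AAT AGC AGA ATT TCA TGA ACT — no ATG→stop ORF.
Frame +2: TAT GTG ATT AGG ACG GTA AAT GGT TGA TTA TCA ATA GCA GAA TTT CAT GAA CTT — no ATG→stop ORF.
Frame +3: ATG TGA TTA GGA CGG TAA ATG GTT GAT TAT CAA TAG CAG AAT TTC ATG AAC — ATG at 3, stop TGA at 6 → 6 nt; ATG at 21, stop TAG at 36 → 18 nt.
Frame -1: AAG TTC ATG AAA TTC TGC TAT TGA TAA TCA ACC ATT TAC CGT CCT AAT CAC ATA — ATG at 7, stop TGA at 22 → 18 nt.
Frame -2: AGT TCA TGA AAT TCT GCT ATT GAT AAT CAA CCA TTT ACC GTC CTA ATC ACA TAA — no ATG→stop ORF.
Frame -3: GTT CAT GAA ATT CTG CTA TTG ATA ATC AAC CAT TTA CCG TCC TAA TCA CAT — no ATG→stop ORF.
ORFs ≥ 6 nucleotides: frame +3 3–8 (6 nucleotides), frame +3 21–38 (18 nucleotides), frame -1 7–24 (18 nucleotides). Count = 3.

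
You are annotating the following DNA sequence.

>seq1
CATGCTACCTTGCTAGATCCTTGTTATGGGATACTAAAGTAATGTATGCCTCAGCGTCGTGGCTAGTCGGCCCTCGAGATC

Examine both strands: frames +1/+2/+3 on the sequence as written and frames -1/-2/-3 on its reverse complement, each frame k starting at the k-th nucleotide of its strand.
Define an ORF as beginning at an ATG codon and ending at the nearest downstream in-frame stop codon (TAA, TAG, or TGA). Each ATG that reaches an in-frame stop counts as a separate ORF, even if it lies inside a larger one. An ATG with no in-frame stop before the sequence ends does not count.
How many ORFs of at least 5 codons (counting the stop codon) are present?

2

Reverse complement (5'→3'): GATCTCGAGGGCCGACTAGCCACGACGCTGAGGCATACATTACTTTAGTATCCCATAACAAGGATCTAGCAAGGTAGCATG
Frame +1: CAT GCT ACC TTG CTA GAT CCT TGT TAT GGG ATA CTA AAG TAA TGT ATG CCT CAG CGT CGT GGC TAG TCG GCC CTC GAG ATC — ATG at 46, stop TAG at 64 → 21 nt.
Frame +2: ATG CTA CCT TGC TAG ATC CTT GTT ATG GGA TAC TAA AGT AAT GTA TGC CTC AGC GTC GTG GCT AGT CGG CCC TCG AGA — ATG at 2, stop TAG at 14 → 15 nt; ATG at 26, stop TAA at 35 → 12 nt.
Frame +3: TGC TAC CTT GCT AGA TCC TTG TTA TGG GAT ACT AAA GTA ATG TAT GCC TCA GCG TCG TGG CTA GTC GGC CCT CGA GAT — no ATG→stop ORF.
Frame -1: GAT CTC GAG GGC CGA CTA GCC ACG ACG CTG AGG CAT ACA TTA CTT TAG TAT CCC ATA ACA AGG ATC TAG CAA GGT AGC ATG — no ATG→stop ORF.
Frame -2: ATC TCG AGG GCC GAC TAG CCA CGA CGC TGA GGC ATA CAT TAC TTT AGT ATC CCA TAA CAA GGA TCT AGC AAG GTA GCA — no ATG→stop ORF.
Frame -3: TCT CGA GGG CCG ACT AGC CAC GAC GCT GAG GCA TAC ATT ACT TTA GTA TCC CAT AAC AAG GAT CTA GCA AGG TAG CAT — no ATG→stop ORF.
ORFs ≥ 5 codons: frame +1 46–66 (7 codons), frame +2 2–16 (5 codons). Count = 2.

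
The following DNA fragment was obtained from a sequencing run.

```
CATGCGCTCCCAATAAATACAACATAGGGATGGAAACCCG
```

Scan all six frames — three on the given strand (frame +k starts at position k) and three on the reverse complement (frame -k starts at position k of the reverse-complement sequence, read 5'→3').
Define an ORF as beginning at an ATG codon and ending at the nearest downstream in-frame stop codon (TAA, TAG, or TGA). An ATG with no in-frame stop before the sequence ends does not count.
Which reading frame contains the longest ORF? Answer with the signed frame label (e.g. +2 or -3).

+2

Reverse complement (5'→3'): CGGGTTTCCATCCCTATGTTGTATTTATTGGGAGCGCATG
Frame +1: CAT GCG CTC CCA ATA AAT ACA ACA TAG GGA TGG AAA CCC — no ATG→stop ORF.
Frame +2: ATG CGC TCC CAA TAA ATA CAA CAT AGG GAT GGA AAC CCG — ATG at 2, stop TAA at 14 → 15 nt.
Frame +3: TGC GCT CCC AAT AAA TAC AAC ATA GGG ATG GAA ACC — no ATG→stop ORF.
Frame -1: CGG GTT TCC ATC CCT ATG TTG TAT TTA TTG GGA GCG CAT — no ATG→stop ORF.
Frame -2: GGG TTT CCA TCC CTA TGT TGT ATT TAT TGG GAG CGC ATG — no ATG→stop ORF.
Frame -3: GGT TTC CAT CCC TAT GTT GTA TTT ATT GGG AGC GCA — no ATG→stop ORF.
Longest ORF is 15 nt in frame +2 (positions 2–16).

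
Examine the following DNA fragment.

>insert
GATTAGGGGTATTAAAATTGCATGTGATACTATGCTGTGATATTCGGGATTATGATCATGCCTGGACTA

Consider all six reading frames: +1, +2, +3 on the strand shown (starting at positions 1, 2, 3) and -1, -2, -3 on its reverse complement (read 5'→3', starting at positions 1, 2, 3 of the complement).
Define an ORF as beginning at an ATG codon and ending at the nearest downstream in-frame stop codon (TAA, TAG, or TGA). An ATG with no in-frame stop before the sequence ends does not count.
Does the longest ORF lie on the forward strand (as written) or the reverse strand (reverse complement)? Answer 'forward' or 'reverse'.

Reverse complement (5'→3'): TAGTCCAGGCATGATCATAATCCCGAATATCACAGCATAGTATCACATGCAATTTTAATACCCCTAATC
Frame +1: GAT TAG GGG TAT TAA AAT TGC ATG TGA TAC TAT GCT GTG ATA TTC GGG ATT ATG ATC ATG CCT GGA CTA — ATG at 22, stop TGA at 25 → 6 nt.
Frame +2: ATT AGG GGT ATT AAA ATT GCA TGT GAT ACT ATG CTG TGA TAT TCG GGA TTA TGA TCA TGC CTG GAC — ATG at 32, stop TGA at 38 → 9 nt.
Frame +3: TTA GGG GTA TTA AAA TTG CAT GTG ATA CTA TGC TGT GAT ATT CGG GAT TAT GAT CAT GCC TGG ACT — no ATG→stop ORF.
Frame -1: TAG TCC AGG CAT GAT CAT AAT CCC GAA TAT CAC AGC ATA GTA TCA CAT GCA ATT TTA ATA CCC CTA ATC — no ATG→stop ORF.
Frame -2: AGT CCA GGC ATG ATC ATA ATC CCG AAT ATC ACA GCA TAG TAT CAC ATG CAA TTT TAA TAC CCC TAA — ATG at 11, stop TAG at 38 → 30 nt; ATG at 47, stop TAA at 56 → 12 nt.
Frame -3: GTC CAG GCA TGA TCA TAA TCC CGA ATA TCA CAG CAT AGT ATC ACA TGC AAT TTT AAT ACC CCT AAT — no ATG→stop ORF.
Forward-strand max 9 nt; reverse-strand max 30 nt. The reverse strand has the longer ORF.

reverse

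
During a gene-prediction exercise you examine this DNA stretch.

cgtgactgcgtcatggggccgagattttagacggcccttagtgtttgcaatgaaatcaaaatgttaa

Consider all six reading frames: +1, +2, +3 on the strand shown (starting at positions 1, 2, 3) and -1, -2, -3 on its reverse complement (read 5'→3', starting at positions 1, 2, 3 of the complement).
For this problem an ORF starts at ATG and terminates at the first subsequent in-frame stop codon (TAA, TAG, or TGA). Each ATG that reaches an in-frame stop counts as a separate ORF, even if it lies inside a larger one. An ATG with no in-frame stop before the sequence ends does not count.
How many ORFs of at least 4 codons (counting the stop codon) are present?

Reverse complement (5'→3'): TTAACATTTTGATTTCATTGCAAACACTAAGGGCCGTCTAAAATCTCGGCCCCATGACGCAGTCACG
Frame +1: CGT GAC TGC GTC ATG GGG CCG AGA TTT TAG ACG GCC CTT AGT GTT TGC AAT GAA ATC AAA ATG TTA — ATG at 13, stop TAG at 28 → 18 nt.
Frame +2: GTG ACT GCG TCA TGG GGC CGA GAT TTT AGA CGG CCC TTA GTG TTT GCA ATG AAA TCA AAA TGT TAA — ATG at 50, stop TAA at 65 → 18 nt.
Frame +3: TGA CTG CGT CAT GGG GCC GAG ATT TTA GAC GGC CCT TAG TGT TTG CAA TGA AAT CAA AAT GTT — no ATG→stop ORF.
Frame -1: TTA ACA TTT TGA TTT CAT TGC AAA CAC TAA GGG CCG TCT AAA ATC TCG GCC CCA TGA CGC AGT CAC — no ATG→stop ORF.
Frame -2: TAA CAT TTT GAT TTC ATT GCA AAC ACT AAG GGC CGT CTA AAA TCT CGG CCC CAT GAC GCA GTC ACG — no ATG→stop ORF.
Frame -3: AAC ATT TTG ATT TCA TTG CAA ACA CTA AGG GCC GTC TAA AAT CTC GGC CCC ATG ACG CAG TCA — no ATG→stop ORF.
ORFs ≥ 4 codons: frame +1 13–30 (6 codons), frame +2 50–67 (6 codons). Count = 2.

2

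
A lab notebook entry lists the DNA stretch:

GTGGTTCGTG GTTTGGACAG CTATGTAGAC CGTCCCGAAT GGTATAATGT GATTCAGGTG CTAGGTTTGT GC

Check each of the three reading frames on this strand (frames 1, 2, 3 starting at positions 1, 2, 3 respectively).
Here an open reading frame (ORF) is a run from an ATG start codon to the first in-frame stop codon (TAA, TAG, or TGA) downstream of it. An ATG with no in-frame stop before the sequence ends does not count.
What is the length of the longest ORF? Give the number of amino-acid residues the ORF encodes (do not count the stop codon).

Frame 1: GTG GTT CGT GGT TTG GAC AGC TAT GTA GAC CGT CCC GAA TGG TAT AAT GTG ATT CAG GTG CTA GGT TTG TGC — no ATG→stop ORF.
Frame 2: TGG TTC GTG GTT TGG ACA GCT ATG TAG ACC GTC CCG AAT GGT ATA ATG TGA TTC AGG TGC TAG GTT TGT — ATG at 23, stop TAG at 26 → 6 nt; ATG at 47, stop TGA at 50 → 6 nt.
Frame 3: GGT TCG TGG TTT GGA CAG CTA TGT AGA CCG TCC CGA ATG GTA TAA TGT GAT TCA GGT GCT AGG TTT GTG — ATG at 39, stop TAA at 45 → 9 nt.
Longest: frame 3, positions 39–47, 9 nt = 3 codons = 2 aa. → 2 amino acids.

2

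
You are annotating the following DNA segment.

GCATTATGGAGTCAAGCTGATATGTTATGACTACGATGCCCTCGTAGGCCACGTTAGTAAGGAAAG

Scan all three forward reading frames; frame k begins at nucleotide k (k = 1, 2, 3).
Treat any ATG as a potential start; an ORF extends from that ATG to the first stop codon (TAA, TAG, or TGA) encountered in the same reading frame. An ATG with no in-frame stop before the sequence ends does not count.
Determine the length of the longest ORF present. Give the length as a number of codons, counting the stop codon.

7

Frame 1: GCA TTA TGG AGT CAA GCT GAT ATG TTA TGA CTA CGA TGC CCT CGT AGG CCA CGT TAG TAA GGA AAG — ATG at 22, stop TGA at 28 → 9 nt.
Frame 2: CAT TAT GGA GTC AAG CTG ATA TGT TAT GAC TAC GAT GCC CTC GTA GGC CAC GTT AGT AAG GAA — no ATG→stop ORF.
Frame 3: ATT ATG GAG TCA AGC TGA TAT GTT ATG ACT ACG ATG CCC TCG TAG GCC ACG TTA GTA AGG AAA — ATG at 6, stop TGA at 18 → 15 nt; ATG at 27, stop TAG at 45 → 21 nt; ATG at 36, stop TAG at 45 → 12 nt.
Longest: frame 3, positions 27–47, 21 nt = 7 codons = 6 aa. → 7 codons.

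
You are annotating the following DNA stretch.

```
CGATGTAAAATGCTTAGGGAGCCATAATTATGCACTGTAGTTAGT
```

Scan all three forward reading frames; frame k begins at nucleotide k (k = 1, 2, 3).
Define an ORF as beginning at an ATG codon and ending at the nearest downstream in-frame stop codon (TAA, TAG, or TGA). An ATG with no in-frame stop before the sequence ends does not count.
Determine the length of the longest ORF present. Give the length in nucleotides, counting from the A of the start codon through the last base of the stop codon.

Frame 1: CGA TGT AAA ATG CTT AGG GAG CCA TAA TTA TGC ACT GTA GTT AGT — ATG at 10, stop TAA at 25 → 18 nt.
Frame 2: GAT GTA AAA TGC TTA GGG AGC CAT AAT TAT GCA CTG TAG TTA — no ATG→stop ORF.
Frame 3: ATG TAA AAT GCT TAG GGA GCC ATA ATT ATG CAC TGT AGT TAG — ATG at 3, stop TAA at 6 → 6 nt; ATG at 30, stop TAG at 42 → 15 nt.
Longest: frame 1, positions 10–27, 18 nt = 6 codons = 5 aa. → 18 nucleotides.

18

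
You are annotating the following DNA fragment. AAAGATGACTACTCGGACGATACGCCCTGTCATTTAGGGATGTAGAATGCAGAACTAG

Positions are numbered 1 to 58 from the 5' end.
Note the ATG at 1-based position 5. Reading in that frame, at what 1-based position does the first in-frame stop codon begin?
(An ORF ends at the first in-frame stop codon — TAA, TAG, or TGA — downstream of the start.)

Codons from position 5: ATG (5–7), ACT (8–10), ACT (11–13), CGG (14–16), ACG (17–19), ATA (20–22), CGC (23–25), CCT (26–28), GTC (29–31), ATT (32–34), TAG (35–37).
TAG is a stop codon; it begins at position 35.

35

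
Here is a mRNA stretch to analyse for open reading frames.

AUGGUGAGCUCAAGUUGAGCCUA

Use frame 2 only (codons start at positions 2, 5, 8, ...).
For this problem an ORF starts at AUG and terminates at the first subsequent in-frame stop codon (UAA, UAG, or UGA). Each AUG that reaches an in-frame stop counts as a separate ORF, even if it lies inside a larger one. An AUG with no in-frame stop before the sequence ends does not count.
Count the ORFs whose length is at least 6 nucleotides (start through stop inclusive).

Frame 2: UGG UGA GCU CAA GUU GAG CCU — no AUG→stop ORF.
No ORF reaches 6 nucleotides. Count = 0.

0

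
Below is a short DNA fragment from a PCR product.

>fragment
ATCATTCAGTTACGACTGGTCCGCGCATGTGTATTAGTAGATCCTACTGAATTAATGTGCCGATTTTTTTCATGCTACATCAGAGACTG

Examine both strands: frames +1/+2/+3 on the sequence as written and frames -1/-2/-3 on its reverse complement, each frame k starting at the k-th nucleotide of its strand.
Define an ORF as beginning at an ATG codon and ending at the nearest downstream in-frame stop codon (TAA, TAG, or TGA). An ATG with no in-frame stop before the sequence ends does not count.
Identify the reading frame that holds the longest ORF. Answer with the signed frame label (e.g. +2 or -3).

Reverse complement (5'→3'): CAGTCTCTGATGTAGCATGAAAAAAATCGGCACATTAATTCAGTAGGATCTACTAATACACATGCGCGGACCAGTCGTAACTGAATGAT
Frame +1: ATC ATT CAG TTA CGA CTG GTC CGC GCA TGT GTA TTA GTA GAT CCT ACT GAA TTA ATG TGC CGA TTT TTT TCA TGC TAC ATC AGA GAC — no ATG→stop ORF.
Frame +2: TCA TTC AGT TAC GAC TGG TCC GCG CAT GTG TAT TAG TAG ATC CTA CTG AAT TAA TGT GCC GAT TTT TTT CAT GCT ACA TCA GAG ACT — no ATG→stop ORF.
Frame +3: CAT TCA GTT ACG ACT GGT CCG CGC ATG TGT ATT AGT AGA TCC TAC TGA ATT AAT GTG CCG ATT TTT TTC ATG CTA CAT CAG AGA CTG — ATG at 27, stop TGA at 48 → 24 nt.
Frame -1: CAG TCT CTG ATG TAG CAT GAA AAA AAT CGG CAC ATT AAT TCA GTA GGA TCT ACT AAT ACA CAT GCG CGG ACC AGT CGT AAC TGA ATG — ATG at 10, stop TAG at 13 → 6 nt.
Frame -2: AGT CTC TGA TGT AGC ATG AAA AAA ATC GGC ACA TTA ATT CAG TAG GAT CTA CTA ATA CAC ATG CGC GGA CCA GTC GTA ACT GAA TGA — ATG at 17, stop TAG at 44 → 30 nt; ATG at 62, stop TGA at 86 → 27 nt.
Frame -3: GTC TCT GAT GTA GCA TGA AAA AAA TCG GCA CAT TAA TTC AGT AGG ATC TAC TAA TAC ACA TGC GCG GAC CAG TCG TAA CTG AAT GAT — no ATG→stop ORF.
Longest ORF is 30 nt in frame -2 (positions 17–46).

-2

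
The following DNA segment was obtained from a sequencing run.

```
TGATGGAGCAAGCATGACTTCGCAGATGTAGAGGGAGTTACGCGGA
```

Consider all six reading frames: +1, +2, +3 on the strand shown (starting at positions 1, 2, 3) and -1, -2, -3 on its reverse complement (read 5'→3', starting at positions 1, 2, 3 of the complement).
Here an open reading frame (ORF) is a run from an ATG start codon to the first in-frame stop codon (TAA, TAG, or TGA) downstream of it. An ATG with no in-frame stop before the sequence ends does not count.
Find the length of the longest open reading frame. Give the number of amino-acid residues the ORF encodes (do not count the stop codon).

5

Reverse complement (5'→3'): TCCGCGTAACTCCCTCTACATCTGCGAAGTCATGCTTGCTCCATCA
Frame +1: TGA TGG AGC AAG CAT GAC TTC GCA GAT GTA GAG GGA GTT ACG CGG — no ATG→stop ORF.
Frame +2: GAT GGA GCA AGC ATG ACT TCG CAG ATG TAG AGG GAG TTA CGC GGA — ATG at 14, stop TAG at 29 → 18 nt; ATG at 26, stop TAG at 29 → 6 nt.
Frame +3: ATG GAG CAA GCA TGA CTT CGC AGA TGT AGA GGG AGT TAC GCG — ATG at 3, stop TGA at 15 → 15 nt.
Frame -1: TCC GCG TAA CTC CCT CTA CAT CTG CGA AGT CAT GCT TGC TCC ATC — no ATG→stop ORF.
Frame -2: CCG CGT AAC TCC CTC TAC ATC TGC GAA GTC ATG CTT GCT CCA TCA — no ATG→stop ORF.
Frame -3: CGC GTA ACT CCC TCT ACA TCT GCG AAG TCA TGC TTG CTC CAT — no ATG→stop ORF.
Longest: frame +2, positions 14–31, 18 nt = 6 codons = 5 aa. → 5 amino acids.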